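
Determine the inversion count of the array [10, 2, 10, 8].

Finding inversions in [10, 2, 10, 8]:

(0, 1): arr[0]=10 > arr[1]=2
(0, 3): arr[0]=10 > arr[3]=8
(2, 3): arr[2]=10 > arr[3]=8

Total inversions: 3

The array has 3 inversion(s): (0,1), (0,3), (2,3). Each pair (i,j) satisfies i < j and arr[i] > arr[j].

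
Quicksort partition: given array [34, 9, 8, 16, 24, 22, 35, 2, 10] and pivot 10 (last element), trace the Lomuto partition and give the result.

Lomuto partition with pivot = 10:

Initial array: [34, 9, 8, 16, 24, 22, 35, 2, 10]

arr[0]=34 > 10: no swap
arr[1]=9 <= 10: swap with position 0, array becomes [9, 34, 8, 16, 24, 22, 35, 2, 10]
arr[2]=8 <= 10: swap with position 1, array becomes [9, 8, 34, 16, 24, 22, 35, 2, 10]
arr[3]=16 > 10: no swap
arr[4]=24 > 10: no swap
arr[5]=22 > 10: no swap
arr[6]=35 > 10: no swap
arr[7]=2 <= 10: swap with position 2, array becomes [9, 8, 2, 16, 24, 22, 35, 34, 10]

Place pivot at position 3: [9, 8, 2, 10, 24, 22, 35, 34, 16]
Pivot position: 3

After partitioning with pivot 10, the array becomes [9, 8, 2, 10, 24, 22, 35, 34, 16]. The pivot is placed at index 3. All elements to the left of the pivot are <= 10, and all elements to the right are > 10.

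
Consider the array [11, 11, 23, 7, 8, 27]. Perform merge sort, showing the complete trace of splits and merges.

Merge sort trace:

Split: [11, 11, 23, 7, 8, 27] -> [11, 11, 23] and [7, 8, 27]
  Split: [11, 11, 23] -> [11] and [11, 23]
    Split: [11, 23] -> [11] and [23]
    Merge: [11] + [23] -> [11, 23]
  Merge: [11] + [11, 23] -> [11, 11, 23]
  Split: [7, 8, 27] -> [7] and [8, 27]
    Split: [8, 27] -> [8] and [27]
    Merge: [8] + [27] -> [8, 27]
  Merge: [7] + [8, 27] -> [7, 8, 27]
Merge: [11, 11, 23] + [7, 8, 27] -> [7, 8, 11, 11, 23, 27]

Final sorted array: [7, 8, 11, 11, 23, 27]

The merge sort proceeds by recursively splitting the array and merging sorted halves.
After all merges, the sorted array is [7, 8, 11, 11, 23, 27].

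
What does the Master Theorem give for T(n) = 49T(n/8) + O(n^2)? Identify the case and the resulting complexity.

Master Theorem for T(n) = 49T(n/8) + O(n^2):

a = 49, b = 8, c = 2
log_b(a) = log_8(49) = 1.8716

Case 3: c = 2 > log_8(49) = 1.8716
T(n) = O(n^2) = O(n^2)

For T(n) = 49T(n/8) + O(n^2): log_8(49) = 1.8716. This is Case 3 of the Master Theorem (c > log_b(a), work dominated by root), giving O(n^2).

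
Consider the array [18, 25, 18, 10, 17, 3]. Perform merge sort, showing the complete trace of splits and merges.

Merge sort trace:

Split: [18, 25, 18, 10, 17, 3] -> [18, 25, 18] and [10, 17, 3]
  Split: [18, 25, 18] -> [18] and [25, 18]
    Split: [25, 18] -> [25] and [18]
    Merge: [25] + [18] -> [18, 25]
  Merge: [18] + [18, 25] -> [18, 18, 25]
  Split: [10, 17, 3] -> [10] and [17, 3]
    Split: [17, 3] -> [17] and [3]
    Merge: [17] + [3] -> [3, 17]
  Merge: [10] + [3, 17] -> [3, 10, 17]
Merge: [18, 18, 25] + [3, 10, 17] -> [3, 10, 17, 18, 18, 25]

Final sorted array: [3, 10, 17, 18, 18, 25]

The merge sort proceeds by recursively splitting the array and merging sorted halves.
After all merges, the sorted array is [3, 10, 17, 18, 18, 25].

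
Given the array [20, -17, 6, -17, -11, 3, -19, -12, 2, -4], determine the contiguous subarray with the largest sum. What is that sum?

Using Kadane's algorithm on [20, -17, 6, -17, -11, 3, -19, -12, 2, -4]:

Scanning through the array:
Position 1 (value -17): max_ending_here = 3, max_so_far = 20
Position 2 (value 6): max_ending_here = 9, max_so_far = 20
Position 3 (value -17): max_ending_here = -8, max_so_far = 20
Position 4 (value -11): max_ending_here = -11, max_so_far = 20
Position 5 (value 3): max_ending_here = 3, max_so_far = 20
Position 6 (value -19): max_ending_here = -16, max_so_far = 20
Position 7 (value -12): max_ending_here = -12, max_so_far = 20
Position 8 (value 2): max_ending_here = 2, max_so_far = 20
Position 9 (value -4): max_ending_here = -2, max_so_far = 20

Maximum subarray: [20]
Maximum sum: 20

The maximum subarray is [20] with sum 20. This subarray runs from index 0 to index 0.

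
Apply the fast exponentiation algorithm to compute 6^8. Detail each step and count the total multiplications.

Computing 6^8 by squaring (build up from 6^1; each line after the first costs one multiplication):

6^1 = 6
6^2 = (6^1)^2 = 6^2 = 36
6^4 = (6^2)^2 = 36^2 = 1296
6^8 = (6^4)^2 = 1296^2 = 1679616

Result: 1679616
Multiplications needed: 3 (3 lines after 6^1)

6^8 = 1679616. Using exponentiation by squaring, this requires 3 multiplications. The key idea: if the exponent is even, square the half-power; if odd, multiply by the base once.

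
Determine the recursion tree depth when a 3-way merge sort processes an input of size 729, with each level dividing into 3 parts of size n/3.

For divide and conquer with division factor 3:

Problem sizes at each level:
Level 0: 729
Level 1: 243
Level 2: 81
Level 3: 27
Level 4: 9
Level 5: 3
Level 6: 1

The root is level 0 and the size-1 base case is level 6 (the tree spans levels 0 through 6, i.e. 7 levels counting the root), so the depth is the number of divisions: log_3(729) = 6

The recursion tree depth is log_3(729) = 6. At each level, the problem size is divided by 3, so it takes 6 divisions to reduce to a base case of size 1. The algorithm makes 3 recursive calls at each level.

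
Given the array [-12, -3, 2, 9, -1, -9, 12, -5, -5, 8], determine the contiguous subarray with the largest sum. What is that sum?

Using Kadane's algorithm on [-12, -3, 2, 9, -1, -9, 12, -5, -5, 8]:

Scanning through the array:
Position 1 (value -3): max_ending_here = -3, max_so_far = -3
Position 2 (value 2): max_ending_here = 2, max_so_far = 2
Position 3 (value 9): max_ending_here = 11, max_so_far = 11
Position 4 (value -1): max_ending_here = 10, max_so_far = 11
Position 5 (value -9): max_ending_here = 1, max_so_far = 11
Position 6 (value 12): max_ending_here = 13, max_so_far = 13
Position 7 (value -5): max_ending_here = 8, max_so_far = 13
Position 8 (value -5): max_ending_here = 3, max_so_far = 13
Position 9 (value 8): max_ending_here = 11, max_so_far = 13

Maximum subarray: [2, 9, -1, -9, 12]
Maximum sum: 13

The maximum subarray is [2, 9, -1, -9, 12] with sum 13. This subarray runs from index 2 to index 6.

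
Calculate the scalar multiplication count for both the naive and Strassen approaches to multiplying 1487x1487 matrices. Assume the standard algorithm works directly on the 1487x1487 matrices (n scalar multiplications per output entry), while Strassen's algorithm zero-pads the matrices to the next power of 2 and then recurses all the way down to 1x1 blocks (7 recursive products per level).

Matrix multiplication for 1487x1487 matrices:

Strassen's algorithm requires power-of-2 dimensions. Pad 1487x1487 to 2048x2048 (next power of 2).

Standard algorithm: 1487^3 = 3288008303 multiplications
Strassen's algorithm: 7^(log2(2048)) = 7^11 = 1977326743 multiplications
Savings: 3288008303 - 1977326743 = 1310681560 multiplications

Standard: 3288008303 multiplications (1487^3). Strassen: 1977326743 multiplications (7^11, after padding to 2048x2048). Strassen reduces 8 recursive multiplications to 7 at each level.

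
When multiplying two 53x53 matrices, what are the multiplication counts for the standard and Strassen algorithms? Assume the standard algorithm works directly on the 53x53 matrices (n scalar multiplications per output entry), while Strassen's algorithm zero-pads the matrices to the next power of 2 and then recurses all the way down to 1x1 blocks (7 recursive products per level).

Matrix multiplication for 53x53 matrices:

Strassen's algorithm requires power-of-2 dimensions. Pad 53x53 to 64x64 (next power of 2).

Standard algorithm: 53^3 = 148877 multiplications
Strassen's algorithm: 7^(log2(64)) = 7^6 = 117649 multiplications
Savings: 148877 - 117649 = 31228 multiplications

Standard: 148877 multiplications (53^3). Strassen: 117649 multiplications (7^6, after padding to 64x64). Strassen reduces 8 recursive multiplications to 7 at each level.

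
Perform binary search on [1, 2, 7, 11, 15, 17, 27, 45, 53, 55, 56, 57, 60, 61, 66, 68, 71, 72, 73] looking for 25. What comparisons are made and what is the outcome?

Binary search for 25 in [1, 2, 7, 11, 15, 17, 27, 45, 53, 55, 56, 57, 60, 61, 66, 68, 71, 72, 73]:

lo=0, hi=18, mid=9, arr[mid]=55 -> 55 > 25, search left half
lo=0, hi=8, mid=4, arr[mid]=15 -> 15 < 25, search right half
lo=5, hi=8, mid=6, arr[mid]=27 -> 27 > 25, search left half
lo=5, hi=5, mid=5, arr[mid]=17 -> 17 < 25, search right half
lo=6 > hi=5, target 25 not found

Binary search determines that 25 is not in the array after 4 comparisons. The search space was exhausted without finding the target.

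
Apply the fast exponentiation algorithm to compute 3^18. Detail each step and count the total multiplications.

Computing 3^18 by squaring (build up from 3^1; each line after the first costs one multiplication):

3^1 = 3
3^2 = (3^1)^2 = 3^2 = 9
3^4 = (3^2)^2 = 9^2 = 81
3^8 = (3^4)^2 = 81^2 = 6561
3^9 = 3 * 3^8 = 3 * 6561 = 19683
3^18 = (3^9)^2 = 19683^2 = 387420489

Result: 387420489
Multiplications needed: 5 (5 lines after 3^1)

3^18 = 387420489. Using exponentiation by squaring, this requires 5 multiplications. The key idea: if the exponent is even, square the half-power; if odd, multiply by the base once.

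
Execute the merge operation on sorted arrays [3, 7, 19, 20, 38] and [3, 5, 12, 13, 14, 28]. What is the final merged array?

Merging process:

Compare 3 vs 3: take 3 from left. Merged: [3]
Compare 7 vs 3: take 3 from right. Merged: [3, 3]
Compare 7 vs 5: take 5 from right. Merged: [3, 3, 5]
Compare 7 vs 12: take 7 from left. Merged: [3, 3, 5, 7]
Compare 19 vs 12: take 12 from right. Merged: [3, 3, 5, 7, 12]
Compare 19 vs 13: take 13 from right. Merged: [3, 3, 5, 7, 12, 13]
Compare 19 vs 14: take 14 from right. Merged: [3, 3, 5, 7, 12, 13, 14]
Compare 19 vs 28: take 19 from left. Merged: [3, 3, 5, 7, 12, 13, 14, 19]
Compare 20 vs 28: take 20 from left. Merged: [3, 3, 5, 7, 12, 13, 14, 19, 20]
Compare 38 vs 28: take 28 from right. Merged: [3, 3, 5, 7, 12, 13, 14, 19, 20, 28]
Append remaining from left: [38]. Merged: [3, 3, 5, 7, 12, 13, 14, 19, 20, 28, 38]

Final merged array: [3, 3, 5, 7, 12, 13, 14, 19, 20, 28, 38]
Total comparisons: 10

The merged array is [3, 3, 5, 7, 12, 13, 14, 19, 20, 28, 38], requiring 10 comparisons. The merge step runs in O(n) time where n is the total number of elements.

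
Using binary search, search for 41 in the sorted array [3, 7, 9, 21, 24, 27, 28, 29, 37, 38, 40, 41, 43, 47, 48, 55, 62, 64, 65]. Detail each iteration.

Binary search for 41 in [3, 7, 9, 21, 24, 27, 28, 29, 37, 38, 40, 41, 43, 47, 48, 55, 62, 64, 65]:

lo=0, hi=18, mid=9, arr[mid]=38 -> 38 < 41, search right half
lo=10, hi=18, mid=14, arr[mid]=48 -> 48 > 41, search left half
lo=10, hi=13, mid=11, arr[mid]=41 -> Found target at index 11!

Binary search finds 41 at index 11 after 3 comparisons. The search repeatedly halves the search space by comparing with the middle element.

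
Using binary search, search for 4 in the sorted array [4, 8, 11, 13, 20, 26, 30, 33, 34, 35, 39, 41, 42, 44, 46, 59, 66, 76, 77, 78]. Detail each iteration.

Binary search for 4 in [4, 8, 11, 13, 20, 26, 30, 33, 34, 35, 39, 41, 42, 44, 46, 59, 66, 76, 77, 78]:

lo=0, hi=19, mid=9, arr[mid]=35 -> 35 > 4, search left half
lo=0, hi=8, mid=4, arr[mid]=20 -> 20 > 4, search left half
lo=0, hi=3, mid=1, arr[mid]=8 -> 8 > 4, search left half
lo=0, hi=0, mid=0, arr[mid]=4 -> Found target at index 0!

Binary search finds 4 at index 0 after 4 comparisons. The search repeatedly halves the search space by comparing with the middle element.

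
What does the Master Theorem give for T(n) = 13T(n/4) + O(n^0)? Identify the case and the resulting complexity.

Master Theorem for T(n) = 13T(n/4) + O(n^0):

a = 13, b = 4, c = 0
log_b(a) = log_4(13) = 1.8502

Case 1: c = 0 < log_4(13) = 1.8502
T(n) = O(n^(log_4 13))

For T(n) = 13T(n/4) + O(n^0): log_4(13) = 1.8502. This is Case 1 of the Master Theorem (c < log_b(a), work dominated by leaves), giving O(n^(log_4 13)).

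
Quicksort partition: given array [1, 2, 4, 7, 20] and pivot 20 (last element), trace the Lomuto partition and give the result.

Lomuto partition with pivot = 20:

Initial array: [1, 2, 4, 7, 20]

arr[0]=1 <= 20: swap with position 0, array becomes [1, 2, 4, 7, 20]
arr[1]=2 <= 20: swap with position 1, array becomes [1, 2, 4, 7, 20]
arr[2]=4 <= 20: swap with position 2, array becomes [1, 2, 4, 7, 20]
arr[3]=7 <= 20: swap with position 3, array becomes [1, 2, 4, 7, 20]

Place pivot at position 4: [1, 2, 4, 7, 20]
Pivot position: 4

After partitioning with pivot 20, the array becomes [1, 2, 4, 7, 20]. The pivot is placed at index 4. All elements to the left of the pivot are <= 20, and all elements to the right are > 20.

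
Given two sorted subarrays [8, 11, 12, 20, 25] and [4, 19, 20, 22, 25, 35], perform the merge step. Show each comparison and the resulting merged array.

Merging process:

Compare 8 vs 4: take 4 from right. Merged: [4]
Compare 8 vs 19: take 8 from left. Merged: [4, 8]
Compare 11 vs 19: take 11 from left. Merged: [4, 8, 11]
Compare 12 vs 19: take 12 from left. Merged: [4, 8, 11, 12]
Compare 20 vs 19: take 19 from right. Merged: [4, 8, 11, 12, 19]
Compare 20 vs 20: take 20 from left. Merged: [4, 8, 11, 12, 19, 20]
Compare 25 vs 20: take 20 from right. Merged: [4, 8, 11, 12, 19, 20, 20]
Compare 25 vs 22: take 22 from right. Merged: [4, 8, 11, 12, 19, 20, 20, 22]
Compare 25 vs 25: take 25 from left. Merged: [4, 8, 11, 12, 19, 20, 20, 22, 25]
Append remaining from right: [25, 35]. Merged: [4, 8, 11, 12, 19, 20, 20, 22, 25, 25, 35]

Final merged array: [4, 8, 11, 12, 19, 20, 20, 22, 25, 25, 35]
Total comparisons: 9

The merged array is [4, 8, 11, 12, 19, 20, 20, 22, 25, 25, 35], requiring 9 comparisons. The merge step runs in O(n) time where n is the total number of elements.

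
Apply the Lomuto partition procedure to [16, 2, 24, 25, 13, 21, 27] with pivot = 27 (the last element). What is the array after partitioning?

Lomuto partition with pivot = 27:

Initial array: [16, 2, 24, 25, 13, 21, 27]

arr[0]=16 <= 27: swap with position 0, array becomes [16, 2, 24, 25, 13, 21, 27]
arr[1]=2 <= 27: swap with position 1, array becomes [16, 2, 24, 25, 13, 21, 27]
arr[2]=24 <= 27: swap with position 2, array becomes [16, 2, 24, 25, 13, 21, 27]
arr[3]=25 <= 27: swap with position 3, array becomes [16, 2, 24, 25, 13, 21, 27]
arr[4]=13 <= 27: swap with position 4, array becomes [16, 2, 24, 25, 13, 21, 27]
arr[5]=21 <= 27: swap with position 5, array becomes [16, 2, 24, 25, 13, 21, 27]

Place pivot at position 6: [16, 2, 24, 25, 13, 21, 27]
Pivot position: 6

After partitioning with pivot 27, the array becomes [16, 2, 24, 25, 13, 21, 27]. The pivot is placed at index 6. All elements to the left of the pivot are <= 27, and all elements to the right are > 27.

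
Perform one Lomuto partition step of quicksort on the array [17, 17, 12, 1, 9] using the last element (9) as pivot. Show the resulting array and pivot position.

Lomuto partition with pivot = 9:

Initial array: [17, 17, 12, 1, 9]

arr[0]=17 > 9: no swap
arr[1]=17 > 9: no swap
arr[2]=12 > 9: no swap
arr[3]=1 <= 9: swap with position 0, array becomes [1, 17, 12, 17, 9]

Place pivot at position 1: [1, 9, 12, 17, 17]
Pivot position: 1

After partitioning with pivot 9, the array becomes [1, 9, 12, 17, 17]. The pivot is placed at index 1. All elements to the left of the pivot are <= 9, and all elements to the right are > 9.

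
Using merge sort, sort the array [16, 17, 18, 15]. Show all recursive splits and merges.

Merge sort trace:

Split: [16, 17, 18, 15] -> [16, 17] and [18, 15]
  Split: [16, 17] -> [16] and [17]
  Merge: [16] + [17] -> [16, 17]
  Split: [18, 15] -> [18] and [15]
  Merge: [18] + [15] -> [15, 18]
Merge: [16, 17] + [15, 18] -> [15, 16, 17, 18]

Final sorted array: [15, 16, 17, 18]

The merge sort proceeds by recursively splitting the array and merging sorted halves.
After all merges, the sorted array is [15, 16, 17, 18].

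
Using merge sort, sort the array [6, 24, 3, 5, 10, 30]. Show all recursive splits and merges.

Merge sort trace:

Split: [6, 24, 3, 5, 10, 30] -> [6, 24, 3] and [5, 10, 30]
  Split: [6, 24, 3] -> [6] and [24, 3]
    Split: [24, 3] -> [24] and [3]
    Merge: [24] + [3] -> [3, 24]
  Merge: [6] + [3, 24] -> [3, 6, 24]
  Split: [5, 10, 30] -> [5] and [10, 30]
    Split: [10, 30] -> [10] and [30]
    Merge: [10] + [30] -> [10, 30]
  Merge: [5] + [10, 30] -> [5, 10, 30]
Merge: [3, 6, 24] + [5, 10, 30] -> [3, 5, 6, 10, 24, 30]

Final sorted array: [3, 5, 6, 10, 24, 30]

The merge sort proceeds by recursively splitting the array and merging sorted halves.
After all merges, the sorted array is [3, 5, 6, 10, 24, 30].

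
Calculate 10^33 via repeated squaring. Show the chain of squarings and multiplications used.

Computing 10^33 by squaring (build up from 10^1; each line after the first costs one multiplication):

10^1 = 10
10^2 = (10^1)^2 = 10^2 = 100
10^4 = (10^2)^2 = 100^2 = 10000
10^8 = (10^4)^2 = 10000^2 = 100000000
10^16 = (10^8)^2 = 100000000^2 = 10000000000000000
10^32 = (10^16)^2 = 10000000000000000^2 = 100000000000000000000000000000000
10^33 = 10 * 10^32 = 10 * 100000000000000000000000000000000 = 1000000000000000000000000000000000

Result: 1000000000000000000000000000000000
Multiplications needed: 6 (6 lines after 10^1)

10^33 = 1000000000000000000000000000000000. Using exponentiation by squaring, this requires 6 multiplications. The key idea: if the exponent is even, square the half-power; if odd, multiply by the base once.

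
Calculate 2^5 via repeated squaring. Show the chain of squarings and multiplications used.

Computing 2^5 by squaring (build up from 2^1; each line after the first costs one multiplication):

2^1 = 2
2^2 = (2^1)^2 = 2^2 = 4
2^4 = (2^2)^2 = 4^2 = 16
2^5 = 2 * 2^4 = 2 * 16 = 32

Result: 32
Multiplications needed: 3 (3 lines after 2^1)

2^5 = 32. Using exponentiation by squaring, this requires 3 multiplications. The key idea: if the exponent is even, square the half-power; if odd, multiply by the base once.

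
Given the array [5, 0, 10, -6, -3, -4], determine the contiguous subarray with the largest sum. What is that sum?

Using Kadane's algorithm on [5, 0, 10, -6, -3, -4]:

Scanning through the array:
Position 1 (value 0): max_ending_here = 5, max_so_far = 5
Position 2 (value 10): max_ending_here = 15, max_so_far = 15
Position 3 (value -6): max_ending_here = 9, max_so_far = 15
Position 4 (value -3): max_ending_here = 6, max_so_far = 15
Position 5 (value -4): max_ending_here = 2, max_so_far = 15

Maximum subarray: [5, 0, 10]
Maximum sum: 15

The maximum subarray is [5, 0, 10] with sum 15. This subarray runs from index 0 to index 2.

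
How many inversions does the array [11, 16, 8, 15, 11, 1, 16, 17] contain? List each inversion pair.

Finding inversions in [11, 16, 8, 15, 11, 1, 16, 17]:

(0, 2): arr[0]=11 > arr[2]=8
(0, 5): arr[0]=11 > arr[5]=1
(1, 2): arr[1]=16 > arr[2]=8
(1, 3): arr[1]=16 > arr[3]=15
(1, 4): arr[1]=16 > arr[4]=11
(1, 5): arr[1]=16 > arr[5]=1
(2, 5): arr[2]=8 > arr[5]=1
(3, 4): arr[3]=15 > arr[4]=11
(3, 5): arr[3]=15 > arr[5]=1
(4, 5): arr[4]=11 > arr[5]=1

Total inversions: 10

The array has 10 inversion(s): (0,2), (0,5), (1,2), (1,3), (1,4), (1,5), (2,5), (3,4), (3,5), (4,5). Each pair (i,j) satisfies i < j and arr[i] > arr[j].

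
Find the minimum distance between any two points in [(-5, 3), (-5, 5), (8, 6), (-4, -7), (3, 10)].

Computing all pairwise distances among 5 points:

d((-5, 3), (-5, 5)) = 2.0 <-- minimum
d((-5, 3), (8, 6)) = 13.3417
d((-5, 3), (-4, -7)) = 10.0499
d((-5, 3), (3, 10)) = 10.6301
d((-5, 5), (8, 6)) = 13.0384
d((-5, 5), (-4, -7)) = 12.0416
d((-5, 5), (3, 10)) = 9.434
d((8, 6), (-4, -7)) = 17.6918
d((8, 6), (3, 10)) = 6.4031
d((-4, -7), (3, 10)) = 18.3848

Closest pair: (-5, 3) and (-5, 5) with distance 2.0

The closest pair is (-5, 3) and (-5, 5) with Euclidean distance 2.0. For 5 points, brute-force pairwise comparison is shown above. For large n, the divide-and-conquer algorithm (sort by x, recurse on halves, check the dividing strip) achieves O(n log n).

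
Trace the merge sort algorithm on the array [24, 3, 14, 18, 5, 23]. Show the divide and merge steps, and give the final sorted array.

Merge sort trace:

Split: [24, 3, 14, 18, 5, 23] -> [24, 3, 14] and [18, 5, 23]
  Split: [24, 3, 14] -> [24] and [3, 14]
    Split: [3, 14] -> [3] and [14]
    Merge: [3] + [14] -> [3, 14]
  Merge: [24] + [3, 14] -> [3, 14, 24]
  Split: [18, 5, 23] -> [18] and [5, 23]
    Split: [5, 23] -> [5] and [23]
    Merge: [5] + [23] -> [5, 23]
  Merge: [18] + [5, 23] -> [5, 18, 23]
Merge: [3, 14, 24] + [5, 18, 23] -> [3, 5, 14, 18, 23, 24]

Final sorted array: [3, 5, 14, 18, 23, 24]

The merge sort proceeds by recursively splitting the array and merging sorted halves.
After all merges, the sorted array is [3, 5, 14, 18, 23, 24].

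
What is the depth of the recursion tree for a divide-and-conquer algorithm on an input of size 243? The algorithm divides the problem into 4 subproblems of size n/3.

For divide and conquer with division factor 3:

Problem sizes at each level:
Level 0: 243
Level 1: 81
Level 2: 27
Level 3: 9
Level 4: 3
Level 5: 1

The root is level 0 and the size-1 base case is level 5 (the tree spans levels 0 through 5, i.e. 6 levels counting the root), so the depth is the number of divisions: log_3(243) = 5

The recursion tree depth is log_3(243) = 5. At each level, the problem size is divided by 3, so it takes 5 divisions to reduce to a base case of size 1. The algorithm makes 4 recursive calls at each level.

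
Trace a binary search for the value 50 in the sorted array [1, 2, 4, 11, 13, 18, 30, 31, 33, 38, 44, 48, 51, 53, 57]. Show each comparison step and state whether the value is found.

Binary search for 50 in [1, 2, 4, 11, 13, 18, 30, 31, 33, 38, 44, 48, 51, 53, 57]:

lo=0, hi=14, mid=7, arr[mid]=31 -> 31 < 50, search right half
lo=8, hi=14, mid=11, arr[mid]=48 -> 48 < 50, search right half
lo=12, hi=14, mid=13, arr[mid]=53 -> 53 > 50, search left half
lo=12, hi=12, mid=12, arr[mid]=51 -> 51 > 50, search left half
lo=12 > hi=11, target 50 not found

Binary search determines that 50 is not in the array after 4 comparisons. The search space was exhausted without finding the target.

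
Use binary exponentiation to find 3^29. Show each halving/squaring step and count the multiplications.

Computing 3^29 by squaring (build up from 3^1; each line after the first costs one multiplication):

3^1 = 3
3^2 = (3^1)^2 = 3^2 = 9
3^3 = 3 * 3^2 = 3 * 9 = 27
3^6 = (3^3)^2 = 27^2 = 729
3^7 = 3 * 3^6 = 3 * 729 = 2187
3^14 = (3^7)^2 = 2187^2 = 4782969
3^28 = (3^14)^2 = 4782969^2 = 22876792454961
3^29 = 3 * 3^28 = 3 * 22876792454961 = 68630377364883

Result: 68630377364883
Multiplications needed: 7 (7 lines after 3^1)

3^29 = 68630377364883. Using exponentiation by squaring, this requires 7 multiplications. The key idea: if the exponent is even, square the half-power; if odd, multiply by the base once.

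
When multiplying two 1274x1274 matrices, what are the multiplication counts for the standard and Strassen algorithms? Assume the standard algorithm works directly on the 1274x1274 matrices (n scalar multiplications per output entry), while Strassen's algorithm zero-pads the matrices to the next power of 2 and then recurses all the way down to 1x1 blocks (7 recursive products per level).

Matrix multiplication for 1274x1274 matrices:

Strassen's algorithm requires power-of-2 dimensions. Pad 1274x1274 to 2048x2048 (next power of 2).

Standard algorithm: 1274^3 = 2067798824 multiplications
Strassen's algorithm: 7^(log2(2048)) = 7^11 = 1977326743 multiplications
Savings: 2067798824 - 1977326743 = 90472081 multiplications

Standard: 2067798824 multiplications (1274^3). Strassen: 1977326743 multiplications (7^11, after padding to 2048x2048). Strassen reduces 8 recursive multiplications to 7 at each level.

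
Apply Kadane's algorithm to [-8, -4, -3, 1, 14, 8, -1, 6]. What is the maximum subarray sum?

Using Kadane's algorithm on [-8, -4, -3, 1, 14, 8, -1, 6]:

Scanning through the array:
Position 1 (value -4): max_ending_here = -4, max_so_far = -4
Position 2 (value -3): max_ending_here = -3, max_so_far = -3
Position 3 (value 1): max_ending_here = 1, max_so_far = 1
Position 4 (value 14): max_ending_here = 15, max_so_far = 15
Position 5 (value 8): max_ending_here = 23, max_so_far = 23
Position 6 (value -1): max_ending_here = 22, max_so_far = 23
Position 7 (value 6): max_ending_here = 28, max_so_far = 28

Maximum subarray: [1, 14, 8, -1, 6]
Maximum sum: 28

The maximum subarray is [1, 14, 8, -1, 6] with sum 28. This subarray runs from index 3 to index 7.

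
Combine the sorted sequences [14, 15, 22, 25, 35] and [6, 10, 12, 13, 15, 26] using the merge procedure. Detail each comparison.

Merging process:

Compare 14 vs 6: take 6 from right. Merged: [6]
Compare 14 vs 10: take 10 from right. Merged: [6, 10]
Compare 14 vs 12: take 12 from right. Merged: [6, 10, 12]
Compare 14 vs 13: take 13 from right. Merged: [6, 10, 12, 13]
Compare 14 vs 15: take 14 from left. Merged: [6, 10, 12, 13, 14]
Compare 15 vs 15: take 15 from left. Merged: [6, 10, 12, 13, 14, 15]
Compare 22 vs 15: take 15 from right. Merged: [6, 10, 12, 13, 14, 15, 15]
Compare 22 vs 26: take 22 from left. Merged: [6, 10, 12, 13, 14, 15, 15, 22]
Compare 25 vs 26: take 25 from left. Merged: [6, 10, 12, 13, 14, 15, 15, 22, 25]
Compare 35 vs 26: take 26 from right. Merged: [6, 10, 12, 13, 14, 15, 15, 22, 25, 26]
Append remaining from left: [35]. Merged: [6, 10, 12, 13, 14, 15, 15, 22, 25, 26, 35]

Final merged array: [6, 10, 12, 13, 14, 15, 15, 22, 25, 26, 35]
Total comparisons: 10

The merged array is [6, 10, 12, 13, 14, 15, 15, 22, 25, 26, 35], requiring 10 comparisons. The merge step runs in O(n) time where n is the total number of elements.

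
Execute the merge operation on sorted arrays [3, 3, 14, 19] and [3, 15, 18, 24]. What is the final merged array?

Merging process:

Compare 3 vs 3: take 3 from left. Merged: [3]
Compare 3 vs 3: take 3 from left. Merged: [3, 3]
Compare 14 vs 3: take 3 from right. Merged: [3, 3, 3]
Compare 14 vs 15: take 14 from left. Merged: [3, 3, 3, 14]
Compare 19 vs 15: take 15 from right. Merged: [3, 3, 3, 14, 15]
Compare 19 vs 18: take 18 from right. Merged: [3, 3, 3, 14, 15, 18]
Compare 19 vs 24: take 19 from left. Merged: [3, 3, 3, 14, 15, 18, 19]
Append remaining from right: [24]. Merged: [3, 3, 3, 14, 15, 18, 19, 24]

Final merged array: [3, 3, 3, 14, 15, 18, 19, 24]
Total comparisons: 7

The merged array is [3, 3, 3, 14, 15, 18, 19, 24], requiring 7 comparisons. The merge step runs in O(n) time where n is the total number of elements.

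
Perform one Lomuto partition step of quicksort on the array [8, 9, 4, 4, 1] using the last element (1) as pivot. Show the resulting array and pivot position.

Lomuto partition with pivot = 1:

Initial array: [8, 9, 4, 4, 1]

arr[0]=8 > 1: no swap
arr[1]=9 > 1: no swap
arr[2]=4 > 1: no swap
arr[3]=4 > 1: no swap

Place pivot at position 0: [1, 9, 4, 4, 8]
Pivot position: 0

After partitioning with pivot 1, the array becomes [1, 9, 4, 4, 8]. The pivot is placed at index 0. All elements to the left of the pivot are <= 1, and all elements to the right are > 1.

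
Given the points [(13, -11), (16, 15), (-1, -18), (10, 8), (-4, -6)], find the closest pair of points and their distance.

Computing all pairwise distances among 5 points:

d((13, -11), (16, 15)) = 26.1725
d((13, -11), (-1, -18)) = 15.6525
d((13, -11), (10, 8)) = 19.2354
d((13, -11), (-4, -6)) = 17.72
d((16, 15), (-1, -18)) = 37.1214
d((16, 15), (10, 8)) = 9.2195 <-- minimum
d((16, 15), (-4, -6)) = 29.0
d((-1, -18), (10, 8)) = 28.2312
d((-1, -18), (-4, -6)) = 12.3693
d((10, 8), (-4, -6)) = 19.799

Closest pair: (16, 15) and (10, 8) with distance 9.2195

The closest pair is (16, 15) and (10, 8) with Euclidean distance 9.2195. For 5 points, brute-force pairwise comparison is shown above. For large n, the divide-and-conquer algorithm (sort by x, recurse on halves, check the dividing strip) achieves O(n log n).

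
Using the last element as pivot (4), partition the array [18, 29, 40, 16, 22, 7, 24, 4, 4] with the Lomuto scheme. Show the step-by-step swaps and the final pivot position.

Lomuto partition with pivot = 4:

Initial array: [18, 29, 40, 16, 22, 7, 24, 4, 4]

arr[0]=18 > 4: no swap
arr[1]=29 > 4: no swap
arr[2]=40 > 4: no swap
arr[3]=16 > 4: no swap
arr[4]=22 > 4: no swap
arr[5]=7 > 4: no swap
arr[6]=24 > 4: no swap
arr[7]=4 <= 4: swap with position 0, array becomes [4, 29, 40, 16, 22, 7, 24, 18, 4]

Place pivot at position 1: [4, 4, 40, 16, 22, 7, 24, 18, 29]
Pivot position: 1

After partitioning with pivot 4, the array becomes [4, 4, 40, 16, 22, 7, 24, 18, 29]. The pivot is placed at index 1. All elements to the left of the pivot are <= 4, and all elements to the right are > 4.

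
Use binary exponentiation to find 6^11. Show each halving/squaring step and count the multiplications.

Computing 6^11 by squaring (build up from 6^1; each line after the first costs one multiplication):

6^1 = 6
6^2 = (6^1)^2 = 6^2 = 36
6^4 = (6^2)^2 = 36^2 = 1296
6^5 = 6 * 6^4 = 6 * 1296 = 7776
6^10 = (6^5)^2 = 7776^2 = 60466176
6^11 = 6 * 6^10 = 6 * 60466176 = 362797056

Result: 362797056
Multiplications needed: 5 (5 lines after 6^1)

6^11 = 362797056. Using exponentiation by squaring, this requires 5 multiplications. The key idea: if the exponent is even, square the half-power; if odd, multiply by the base once.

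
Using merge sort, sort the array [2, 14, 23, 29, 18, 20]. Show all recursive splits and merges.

Merge sort trace:

Split: [2, 14, 23, 29, 18, 20] -> [2, 14, 23] and [29, 18, 20]
  Split: [2, 14, 23] -> [2] and [14, 23]
    Split: [14, 23] -> [14] and [23]
    Merge: [14] + [23] -> [14, 23]
  Merge: [2] + [14, 23] -> [2, 14, 23]
  Split: [29, 18, 20] -> [29] and [18, 20]
    Split: [18, 20] -> [18] and [20]
    Merge: [18] + [20] -> [18, 20]
  Merge: [29] + [18, 20] -> [18, 20, 29]
Merge: [2, 14, 23] + [18, 20, 29] -> [2, 14, 18, 20, 23, 29]

Final sorted array: [2, 14, 18, 20, 23, 29]

The merge sort proceeds by recursively splitting the array and merging sorted halves.
After all merges, the sorted array is [2, 14, 18, 20, 23, 29].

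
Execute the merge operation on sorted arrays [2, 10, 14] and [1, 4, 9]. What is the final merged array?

Merging process:

Compare 2 vs 1: take 1 from right. Merged: [1]
Compare 2 vs 4: take 2 from left. Merged: [1, 2]
Compare 10 vs 4: take 4 from right. Merged: [1, 2, 4]
Compare 10 vs 9: take 9 from right. Merged: [1, 2, 4, 9]
Append remaining from left: [10, 14]. Merged: [1, 2, 4, 9, 10, 14]

Final merged array: [1, 2, 4, 9, 10, 14]
Total comparisons: 4

The merged array is [1, 2, 4, 9, 10, 14], requiring 4 comparisons. The merge step runs in O(n) time where n is the total number of elements.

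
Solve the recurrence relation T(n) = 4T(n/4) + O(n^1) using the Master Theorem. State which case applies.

Master Theorem for T(n) = 4T(n/4) + O(n^1):

a = 4, b = 4, c = 1
log_b(a) = log_4(4) = 1.0000

Case 2: c = 1 = log_4(4) = 1.0000
T(n) = O(n^1 log n) = O(n log n)

For T(n) = 4T(n/4) + O(n^1): log_4(4) = 1.0000. This is Case 2 of the Master Theorem (c = log_b(a), equal work at all levels), giving O(n log n).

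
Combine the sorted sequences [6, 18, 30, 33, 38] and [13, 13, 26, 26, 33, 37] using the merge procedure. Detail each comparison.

Merging process:

Compare 6 vs 13: take 6 from left. Merged: [6]
Compare 18 vs 13: take 13 from right. Merged: [6, 13]
Compare 18 vs 13: take 13 from right. Merged: [6, 13, 13]
Compare 18 vs 26: take 18 from left. Merged: [6, 13, 13, 18]
Compare 30 vs 26: take 26 from right. Merged: [6, 13, 13, 18, 26]
Compare 30 vs 26: take 26 from right. Merged: [6, 13, 13, 18, 26, 26]
Compare 30 vs 33: take 30 from left. Merged: [6, 13, 13, 18, 26, 26, 30]
Compare 33 vs 33: take 33 from left. Merged: [6, 13, 13, 18, 26, 26, 30, 33]
Compare 38 vs 33: take 33 from right. Merged: [6, 13, 13, 18, 26, 26, 30, 33, 33]
Compare 38 vs 37: take 37 from right. Merged: [6, 13, 13, 18, 26, 26, 30, 33, 33, 37]
Append remaining from left: [38]. Merged: [6, 13, 13, 18, 26, 26, 30, 33, 33, 37, 38]

Final merged array: [6, 13, 13, 18, 26, 26, 30, 33, 33, 37, 38]
Total comparisons: 10

The merged array is [6, 13, 13, 18, 26, 26, 30, 33, 33, 37, 38], requiring 10 comparisons. The merge step runs in O(n) time where n is the total number of elements.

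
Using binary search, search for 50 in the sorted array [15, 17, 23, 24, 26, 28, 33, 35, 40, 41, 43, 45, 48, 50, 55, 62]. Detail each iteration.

Binary search for 50 in [15, 17, 23, 24, 26, 28, 33, 35, 40, 41, 43, 45, 48, 50, 55, 62]:

lo=0, hi=15, mid=7, arr[mid]=35 -> 35 < 50, search right half
lo=8, hi=15, mid=11, arr[mid]=45 -> 45 < 50, search right half
lo=12, hi=15, mid=13, arr[mid]=50 -> Found target at index 13!

Binary search finds 50 at index 13 after 3 comparisons. The search repeatedly halves the search space by comparing with the middle element.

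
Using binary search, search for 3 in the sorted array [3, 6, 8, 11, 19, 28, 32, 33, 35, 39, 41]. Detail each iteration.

Binary search for 3 in [3, 6, 8, 11, 19, 28, 32, 33, 35, 39, 41]:

lo=0, hi=10, mid=5, arr[mid]=28 -> 28 > 3, search left half
lo=0, hi=4, mid=2, arr[mid]=8 -> 8 > 3, search left half
lo=0, hi=1, mid=0, arr[mid]=3 -> Found target at index 0!

Binary search finds 3 at index 0 after 3 comparisons. The search repeatedly halves the search space by comparing with the middle element.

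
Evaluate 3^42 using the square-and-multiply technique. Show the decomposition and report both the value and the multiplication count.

Computing 3^42 by squaring (build up from 3^1; each line after the first costs one multiplication):

3^1 = 3
3^2 = (3^1)^2 = 3^2 = 9
3^4 = (3^2)^2 = 9^2 = 81
3^5 = 3 * 3^4 = 3 * 81 = 243
3^10 = (3^5)^2 = 243^2 = 59049
3^20 = (3^10)^2 = 59049^2 = 3486784401
3^21 = 3 * 3^20 = 3 * 3486784401 = 10460353203
3^42 = (3^21)^2 = 10460353203^2 = 109418989131512359209

Result: 109418989131512359209
Multiplications needed: 7 (7 lines after 3^1)

3^42 = 109418989131512359209. Using exponentiation by squaring, this requires 7 multiplications. The key idea: if the exponent is even, square the half-power; if odd, multiply by the base once.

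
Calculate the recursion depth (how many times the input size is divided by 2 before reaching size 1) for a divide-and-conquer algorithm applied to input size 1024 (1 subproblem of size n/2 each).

For divide and conquer with division factor 2:

Problem sizes at each level:
Level 0: 1024
Level 1: 512
Level 2: 256
Level 3: 128
Level 4: 64
Level 5: 32
Level 6: 16
Level 7: 8
Level 8: 4
Level 9: 2
Level 10: 1

The root is level 0 and the size-1 base case is level 10 (the tree spans levels 0 through 10, i.e. 11 levels counting the root), so the depth is the number of divisions: log_2(1024) = 10

The recursion tree depth is log_2(1024) = 10. At each level, the problem size is divided by 2, so it takes 10 divisions to reduce to a base case of size 1. The algorithm makes 1 recursive call at each level.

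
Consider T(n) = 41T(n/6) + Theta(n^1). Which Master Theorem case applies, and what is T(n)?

Master Theorem for T(n) = 41T(n/6) + O(n^1):

a = 41, b = 6, c = 1
log_b(a) = log_6(41) = 2.0726

Case 1: c = 1 < log_6(41) = 2.0726
T(n) = O(n^(log_6 41))

For T(n) = 41T(n/6) + O(n^1): log_6(41) = 2.0726. This is Case 1 of the Master Theorem (c < log_b(a), work dominated by leaves), giving O(n^(log_6 41)).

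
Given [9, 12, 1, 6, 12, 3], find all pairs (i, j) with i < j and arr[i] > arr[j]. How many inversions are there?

Finding inversions in [9, 12, 1, 6, 12, 3]:

(0, 2): arr[0]=9 > arr[2]=1
(0, 3): arr[0]=9 > arr[3]=6
(0, 5): arr[0]=9 > arr[5]=3
(1, 2): arr[1]=12 > arr[2]=1
(1, 3): arr[1]=12 > arr[3]=6
(1, 5): arr[1]=12 > arr[5]=3
(3, 5): arr[3]=6 > arr[5]=3
(4, 5): arr[4]=12 > arr[5]=3

Total inversions: 8

The array has 8 inversion(s): (0,2), (0,3), (0,5), (1,2), (1,3), (1,5), (3,5), (4,5). Each pair (i,j) satisfies i < j and arr[i] > arr[j].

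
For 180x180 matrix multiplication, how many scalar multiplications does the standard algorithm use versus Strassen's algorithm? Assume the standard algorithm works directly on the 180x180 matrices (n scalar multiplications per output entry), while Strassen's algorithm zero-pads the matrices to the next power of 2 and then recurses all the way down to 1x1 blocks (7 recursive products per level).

Matrix multiplication for 180x180 matrices:

Strassen's algorithm requires power-of-2 dimensions. Pad 180x180 to 256x256 (next power of 2).

Standard algorithm: 180^3 = 5832000 multiplications
Strassen's algorithm: 7^(log2(256)) = 7^8 = 5764801 multiplications
Savings: 5832000 - 5764801 = 67199 multiplications

Standard: 5832000 multiplications (180^3). Strassen: 5764801 multiplications (7^8, after padding to 256x256). Strassen reduces 8 recursive multiplications to 7 at each level.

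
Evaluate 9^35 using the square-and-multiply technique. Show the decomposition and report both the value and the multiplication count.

Computing 9^35 by squaring (build up from 9^1; each line after the first costs one multiplication):

9^1 = 9
9^2 = (9^1)^2 = 9^2 = 81
9^4 = (9^2)^2 = 81^2 = 6561
9^8 = (9^4)^2 = 6561^2 = 43046721
9^16 = (9^8)^2 = 43046721^2 = 1853020188851841
9^17 = 9 * 9^16 = 9 * 1853020188851841 = 16677181699666569
9^34 = (9^17)^2 = 16677181699666569^2 = 278128389443693511257285776231761
9^35 = 9 * 9^34 = 9 * 278128389443693511257285776231761 = 2503155504993241601315571986085849

Result: 2503155504993241601315571986085849
Multiplications needed: 7 (7 lines after 9^1)

9^35 = 2503155504993241601315571986085849. Using exponentiation by squaring, this requires 7 multiplications. The key idea: if the exponent is even, square the half-power; if odd, multiply by the base once.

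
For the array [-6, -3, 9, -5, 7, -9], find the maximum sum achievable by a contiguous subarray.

Using Kadane's algorithm on [-6, -3, 9, -5, 7, -9]:

Scanning through the array:
Position 1 (value -3): max_ending_here = -3, max_so_far = -3
Position 2 (value 9): max_ending_here = 9, max_so_far = 9
Position 3 (value -5): max_ending_here = 4, max_so_far = 9
Position 4 (value 7): max_ending_here = 11, max_so_far = 11
Position 5 (value -9): max_ending_here = 2, max_so_far = 11

Maximum subarray: [9, -5, 7]
Maximum sum: 11

The maximum subarray is [9, -5, 7] with sum 11. This subarray runs from index 2 to index 4.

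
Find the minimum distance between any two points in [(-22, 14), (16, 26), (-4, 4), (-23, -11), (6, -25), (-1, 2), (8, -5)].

Computing all pairwise distances among 7 points:

d((-22, 14), (16, 26)) = 39.8497
d((-22, 14), (-4, 4)) = 20.5913
d((-22, 14), (-23, -11)) = 25.02
d((-22, 14), (6, -25)) = 48.0104
d((-22, 14), (-1, 2)) = 24.1868
d((-22, 14), (8, -5)) = 35.5106
d((16, 26), (-4, 4)) = 29.7321
d((16, 26), (-23, -11)) = 53.7587
d((16, 26), (6, -25)) = 51.9711
d((16, 26), (-1, 2)) = 29.4109
d((16, 26), (8, -5)) = 32.0156
d((-4, 4), (-23, -11)) = 24.2074
d((-4, 4), (6, -25)) = 30.6757
d((-4, 4), (-1, 2)) = 3.6056 <-- minimum
d((-4, 4), (8, -5)) = 15.0
d((-23, -11), (6, -25)) = 32.2025
d((-23, -11), (-1, 2)) = 25.5539
d((-23, -11), (8, -5)) = 31.5753
d((6, -25), (-1, 2)) = 27.8927
d((6, -25), (8, -5)) = 20.0998
d((-1, 2), (8, -5)) = 11.4018

Closest pair: (-4, 4) and (-1, 2) with distance 3.6056

The closest pair is (-4, 4) and (-1, 2) with Euclidean distance 3.6056. For 7 points, brute-force pairwise comparison is shown above. For large n, the divide-and-conquer algorithm (sort by x, recurse on halves, check the dividing strip) achieves O(n log n).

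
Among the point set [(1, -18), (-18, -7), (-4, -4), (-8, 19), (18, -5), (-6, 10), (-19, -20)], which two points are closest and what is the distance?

Computing all pairwise distances among 7 points:

d((1, -18), (-18, -7)) = 21.9545
d((1, -18), (-4, -4)) = 14.8661
d((1, -18), (-8, 19)) = 38.0789
d((1, -18), (18, -5)) = 21.4009
d((1, -18), (-6, 10)) = 28.8617
d((1, -18), (-19, -20)) = 20.0998
d((-18, -7), (-4, -4)) = 14.3178
d((-18, -7), (-8, 19)) = 27.8568
d((-18, -7), (18, -5)) = 36.0555
d((-18, -7), (-6, 10)) = 20.8087
d((-18, -7), (-19, -20)) = 13.0384
d((-4, -4), (-8, 19)) = 23.3452
d((-4, -4), (18, -5)) = 22.0227
d((-4, -4), (-6, 10)) = 14.1421
d((-4, -4), (-19, -20)) = 21.9317
d((-8, 19), (18, -5)) = 35.3836
d((-8, 19), (-6, 10)) = 9.2195 <-- minimum
d((-8, 19), (-19, -20)) = 40.5216
d((18, -5), (-6, 10)) = 28.3019
d((18, -5), (-19, -20)) = 39.9249
d((-6, 10), (-19, -20)) = 32.6956

Closest pair: (-8, 19) and (-6, 10) with distance 9.2195

The closest pair is (-8, 19) and (-6, 10) with Euclidean distance 9.2195. For 7 points, brute-force pairwise comparison is shown above. For large n, the divide-and-conquer algorithm (sort by x, recurse on halves, check the dividing strip) achieves O(n log n).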